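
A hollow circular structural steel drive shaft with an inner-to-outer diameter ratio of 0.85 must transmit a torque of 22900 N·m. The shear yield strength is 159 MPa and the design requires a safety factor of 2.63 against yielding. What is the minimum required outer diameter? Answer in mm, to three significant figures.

τ_allow = 159/2.63 = 60.46 MPa.
For a hollow shaft τ = 16T/[πd_o³(1−k⁴)] with k = 0.85, so 1−k⁴ = 0.4780.
d_o³ = 16T/[π τ_allow (1−k⁴)] = 16×2.2900×10^7/(π×60.46×0.4780) = 4.036×10^6 mm³.
d_o = 159.2 mm.

d_o = 159 mm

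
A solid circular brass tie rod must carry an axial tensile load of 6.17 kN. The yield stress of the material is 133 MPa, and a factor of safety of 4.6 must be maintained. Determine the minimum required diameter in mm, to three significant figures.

d = 16.5 mm

Allowable stress σ_allow = 133/4.6 = 28.91 MPa.
Required area A = F/σ_allow = 6170.0/28.91 = 213.4 mm².
A = πd²/4 → d = √(4A/π) = 16.48 mm.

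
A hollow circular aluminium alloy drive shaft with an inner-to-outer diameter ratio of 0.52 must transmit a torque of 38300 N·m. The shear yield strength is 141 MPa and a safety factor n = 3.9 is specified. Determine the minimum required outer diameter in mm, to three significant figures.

τ_allow = 141/3.9 = 36.15 MPa.
For a hollow shaft τ = 16T/[πd_o³(1−k⁴)] with k = 0.52, so 1−k⁴ = 0.9269.
d_o³ = 16T/[π τ_allow (1−k⁴)] = 16×3.8300×10^7/(π×36.15×0.9269) = 5.821×10^6 mm³.
d_o = 179.9 mm.

d_o = 180 mm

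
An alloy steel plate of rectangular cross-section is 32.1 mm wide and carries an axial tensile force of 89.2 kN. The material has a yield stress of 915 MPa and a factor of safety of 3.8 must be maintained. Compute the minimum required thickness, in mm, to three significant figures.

σ_allow = 915/3.8 = 240.8 MPa.
Required area A = F/σ_allow = 89200/240.8 = 370.4 mm².
t = A/w = 370.4/32.1 = 11.54 mm.

t = 11.5 mm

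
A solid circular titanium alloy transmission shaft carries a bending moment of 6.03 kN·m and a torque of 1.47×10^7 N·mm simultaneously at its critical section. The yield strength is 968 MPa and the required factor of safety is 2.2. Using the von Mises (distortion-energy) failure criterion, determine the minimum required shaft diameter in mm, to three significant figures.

d = 68.8 mm

σ_allow = σ_y/n = 968/2.2 = 440.0 MPa.
For a solid shaft σ_b = 32M/(πd³) and τ = 16T/(πd³), so the von Mises stress is σ' = (16/πd³)·√(4M²+3T²).
√(4M²+3T²) = √(4×(6.030×10^6)² + 3×(1.470×10^7)²) = 2.817×10^7 N·mm.
d³ = 16×2.817×10^7/(π×440.0) = 326100 mm³.
d = 68.83 mm.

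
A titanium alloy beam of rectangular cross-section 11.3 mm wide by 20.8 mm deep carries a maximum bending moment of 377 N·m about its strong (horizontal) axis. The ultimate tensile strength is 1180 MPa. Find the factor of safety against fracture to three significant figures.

n = 2.55

Section modulus S = bh²/6 = 11.3×20.8²/6 = 814.8 mm³.
σ = M/S = 377000/814.8 = 462.7 MPa.
n = 1180/462.7 = 2.550.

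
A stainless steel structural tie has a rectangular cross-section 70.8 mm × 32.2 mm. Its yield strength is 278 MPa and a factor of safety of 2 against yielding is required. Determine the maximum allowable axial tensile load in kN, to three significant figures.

σ_allow = 278/2 = 139.0 MPa.
A = 70.8×32.2 = 2280 mm².
F_allow = σ_allow × A = 139.0×2280 = 316900 N.

F_allow = 317 kN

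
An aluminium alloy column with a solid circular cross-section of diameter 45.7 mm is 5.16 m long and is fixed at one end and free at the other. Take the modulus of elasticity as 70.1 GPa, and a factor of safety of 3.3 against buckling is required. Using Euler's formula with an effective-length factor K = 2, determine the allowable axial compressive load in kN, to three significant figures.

I = πd⁴/64 = π×45.7⁴/64 = 214100 mm⁴.
Effective length L_e = KL = 2×5.16 m = 10320 mm.
Euler critical load P_cr = π²EI/L_e² = π²×70100×214100/10320² = 1391 N.
P_allow = P_cr/n = 1391/3.3 = 421.5 N.

P_allow = 0.421 kN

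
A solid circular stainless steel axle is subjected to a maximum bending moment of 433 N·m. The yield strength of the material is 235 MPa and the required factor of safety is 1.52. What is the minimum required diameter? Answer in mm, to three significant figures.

σ_allow = 235/1.52 = 154.6 MPa.
For a solid circular section σ = 32M/(πd³), so d³ = 32M/(π σ_allow) = 32×433000/(π×154.6) = 28530 mm³.
d = 30.56 mm.

d = 30.6 mm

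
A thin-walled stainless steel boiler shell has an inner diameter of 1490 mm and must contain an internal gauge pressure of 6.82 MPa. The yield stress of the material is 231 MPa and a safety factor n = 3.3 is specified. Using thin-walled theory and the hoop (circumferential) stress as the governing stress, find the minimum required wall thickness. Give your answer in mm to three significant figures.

σ_allow = 231/3.3 = 70.00 MPa.
Hoop stress σ_h = pD/(2t), so t = pD/(2σ_allow) = 6.82×1490/(2×70.00) = 72.58 mm.

t = 72.6 mm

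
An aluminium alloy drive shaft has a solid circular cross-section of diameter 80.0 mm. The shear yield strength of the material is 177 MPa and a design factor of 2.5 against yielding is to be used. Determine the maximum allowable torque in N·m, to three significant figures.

T_allow = 7120 N·m

τ_allow = 177/2.5 = 70.80 MPa.
For a solid shaft T_allow = τ_allow·πd³/16; πd³/16 = π×80.0³/16 = 100500 mm³.
T_allow = 70.80×100500 = 7.118×10^6 N·mm = 7118 N·m.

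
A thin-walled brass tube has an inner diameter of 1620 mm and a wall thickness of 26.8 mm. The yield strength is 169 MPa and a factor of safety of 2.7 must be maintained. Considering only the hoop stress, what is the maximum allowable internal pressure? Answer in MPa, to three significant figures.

p_allow = 2.07 MPa

σ_allow = 169/2.7 = 62.59 MPa.
σ_h = pD/(2t) → p_allow = 2σ_allow t/D = 2×62.59×26.8/1620 = 2.071 MPa.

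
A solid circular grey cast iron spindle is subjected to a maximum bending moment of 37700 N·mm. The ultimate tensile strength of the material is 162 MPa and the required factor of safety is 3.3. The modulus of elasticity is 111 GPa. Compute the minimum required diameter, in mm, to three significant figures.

σ_allow = 162/3.3 = 49.09 MPa.
For a solid circular section σ = 32M/(πd³), so d³ = 32M/(π σ_allow) = 32×37700/(π×49.09) = 7822 mm³.
d = 19.85 mm.

d = 19.9 mm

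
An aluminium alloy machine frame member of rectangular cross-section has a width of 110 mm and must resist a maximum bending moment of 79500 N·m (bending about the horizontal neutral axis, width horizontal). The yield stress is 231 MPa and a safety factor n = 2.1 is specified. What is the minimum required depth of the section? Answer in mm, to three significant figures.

σ_allow = 231/2.1 = 110.0 MPa.
For a rectangular section σ = 6M/(bh²), so h² = 6M/(b σ_allow) = 6×7.9500×10^7/(110×110.0) = 39420 mm².
h = 198.5 mm.

h = 199 mm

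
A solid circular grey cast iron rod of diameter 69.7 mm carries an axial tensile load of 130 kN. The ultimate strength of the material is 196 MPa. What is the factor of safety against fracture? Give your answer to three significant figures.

n = 5.75

A = πd²/4 = 3816 mm².
σ = F/A = 130000/3816 = 34.07 MPa.
n = 196/34.07 = 5.753.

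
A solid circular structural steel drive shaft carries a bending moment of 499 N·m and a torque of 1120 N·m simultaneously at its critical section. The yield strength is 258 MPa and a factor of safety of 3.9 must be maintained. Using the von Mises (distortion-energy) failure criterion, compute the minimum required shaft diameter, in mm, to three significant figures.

σ_allow = σ_y/n = 258/3.9 = 66.15 MPa.
For a solid shaft σ_b = 32M/(πd³) and τ = 16T/(πd³), so the von Mises stress is σ' = (16/πd³)·√(4M²+3T²).
√(4M²+3T²) = √(4×(499000)² + 3×(1.120×10^6)²) = 2.182×10^6 N·mm.
d³ = 16×2.182×10^6/(π×66.15) = 168000 mm³.
d = 55.17 mm.

d = 55.2 mm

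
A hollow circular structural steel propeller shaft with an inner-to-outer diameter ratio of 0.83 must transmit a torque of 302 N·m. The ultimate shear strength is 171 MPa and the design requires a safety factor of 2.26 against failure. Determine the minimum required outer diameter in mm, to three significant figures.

τ_allow = 171/2.26 = 75.66 MPa.
For a hollow shaft τ = 16T/[πd_o³(1−k⁴)] with k = 0.83, so 1−k⁴ = 0.5254.
d_o³ = 16T/[π τ_allow (1−k⁴)] = 16×302000/(π×75.66×0.5254) = 38690 mm³.
d_o = 33.82 mm.

d_o = 33.8 mm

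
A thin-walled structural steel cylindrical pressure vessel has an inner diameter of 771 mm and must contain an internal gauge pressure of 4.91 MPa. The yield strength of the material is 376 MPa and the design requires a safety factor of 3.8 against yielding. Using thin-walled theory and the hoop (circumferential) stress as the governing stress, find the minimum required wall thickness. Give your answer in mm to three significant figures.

σ_allow = 376/3.8 = 98.95 MPa.
Hoop stress σ_h = pD/(2t), so t = pD/(2σ_allow) = 4.91×771/(2×98.95) = 19.13 mm.

t = 19.1 mm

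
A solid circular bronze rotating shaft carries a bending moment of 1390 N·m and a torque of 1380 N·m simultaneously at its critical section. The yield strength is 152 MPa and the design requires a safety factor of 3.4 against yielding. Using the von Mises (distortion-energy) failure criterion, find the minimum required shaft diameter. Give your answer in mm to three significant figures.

σ_allow = σ_y/n = 152/3.4 = 44.71 MPa.
For a solid shaft σ_b = 32M/(πd³) and τ = 16T/(πd³), so the von Mises stress is σ' = (16/πd³)·√(4M²+3T²).
√(4M²+3T²) = √(4×(1.390×10^6)² + 3×(1.380×10^6)²) = 3.666×10^6 N·mm.
d³ = 16×3.666×10^6/(π×44.71) = 417700 mm³.
d = 74.75 mm.

d = 74.7 mm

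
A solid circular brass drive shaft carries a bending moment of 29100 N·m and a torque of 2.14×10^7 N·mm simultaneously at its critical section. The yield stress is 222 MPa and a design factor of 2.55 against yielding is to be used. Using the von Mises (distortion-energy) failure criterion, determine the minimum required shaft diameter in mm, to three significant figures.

σ_allow = σ_y/n = 222/2.55 = 87.06 MPa.
For a solid shaft σ_b = 32M/(πd³) and τ = 16T/(πd³), so the von Mises stress is σ' = (16/πd³)·√(4M²+3T²).
√(4M²+3T²) = √(4×(2.910×10^7)² + 3×(2.140×10^7)²) = 6.900×10^7 N·mm.
d³ = 16×6.900×10^7/(π×87.06) = 4.037×10^6 mm³.
d = 159.2 mm.

d = 159 mm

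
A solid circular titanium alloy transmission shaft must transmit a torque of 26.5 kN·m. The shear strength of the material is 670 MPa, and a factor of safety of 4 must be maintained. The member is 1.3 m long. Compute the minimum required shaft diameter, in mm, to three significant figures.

Allowable shear stress τ_allow = 670/4 = 167.5 MPa.
For a solid shaft τ = 16T/(πd³), so d³ = 16T/(π τ_allow) = 16×2.6500×10^7/(π×167.5) = 805800 mm³.
d = (805800)^(1/3) = 93.05 mm.

d = 93.1 mm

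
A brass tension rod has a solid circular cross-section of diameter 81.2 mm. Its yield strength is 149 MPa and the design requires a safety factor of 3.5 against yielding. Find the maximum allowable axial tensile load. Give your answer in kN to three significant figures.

F_allow = 220 kN

σ_allow = 149/3.5 = 42.57 MPa.
A = πd²/4 = π×81.2²/4 = 5178 mm².
F_allow = σ_allow × A = 42.57×5178 = 220500 N.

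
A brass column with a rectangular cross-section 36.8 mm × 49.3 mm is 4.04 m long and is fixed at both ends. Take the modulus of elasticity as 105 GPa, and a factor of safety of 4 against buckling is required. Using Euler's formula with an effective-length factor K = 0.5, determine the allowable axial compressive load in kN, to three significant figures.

P_allow = 13.0 kN

Buckling occurs about the weak axis: I_min = h·b³/12 = 49.3×36.8³/12 = 204700 mm⁴ (b = 36.8 mm is the smaller dimension).
Effective length L_e = KL = 0.5×4.04 m = 2020 mm.
Euler critical load P_cr = π²EI/L_e² = π²×105000×204700/2020² = 52000 N.
P_allow = P_cr/n = 52000/4 = 13000 N.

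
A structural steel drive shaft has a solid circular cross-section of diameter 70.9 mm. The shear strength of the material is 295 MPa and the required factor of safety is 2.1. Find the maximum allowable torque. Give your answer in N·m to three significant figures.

τ_allow = 295/2.1 = 140.5 MPa.
For a solid shaft T_allow = τ_allow·πd³/16; πd³/16 = π×70.9³/16 = 69980 mm³.
T_allow = 140.5×69980 = 9.830×10^6 N·mm = 9830 N·m.

T_allow = 9830 N·m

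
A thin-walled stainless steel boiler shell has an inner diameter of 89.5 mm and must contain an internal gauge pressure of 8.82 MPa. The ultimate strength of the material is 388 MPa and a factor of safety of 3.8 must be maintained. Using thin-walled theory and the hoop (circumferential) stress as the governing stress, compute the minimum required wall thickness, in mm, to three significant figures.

t = 3.87 mm

σ_allow = 388/3.8 = 102.1 MPa.
Hoop stress σ_h = pD/(2t), so t = pD/(2σ_allow) = 8.82×89.5/(2×102.1) = 3.866 mm.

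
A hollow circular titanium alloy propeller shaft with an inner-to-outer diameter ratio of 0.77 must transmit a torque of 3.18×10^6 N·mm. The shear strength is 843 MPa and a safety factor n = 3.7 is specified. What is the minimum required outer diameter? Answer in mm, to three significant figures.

d_o = 47.9 mm

τ_allow = 843/3.7 = 227.8 MPa.
For a hollow shaft τ = 16T/[πd_o³(1−k⁴)] with k = 0.77, so 1−k⁴ = 0.6485.
d_o³ = 16T/[π τ_allow (1−k⁴)] = 16×3180000/(π×227.8×0.6485) = 109600 mm³.
d_o = 47.86 mm.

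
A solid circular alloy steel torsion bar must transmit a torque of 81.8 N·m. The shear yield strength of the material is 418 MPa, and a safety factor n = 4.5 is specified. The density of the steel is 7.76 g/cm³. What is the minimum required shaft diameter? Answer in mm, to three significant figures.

Allowable shear stress τ_allow = 418/4.5 = 92.89 MPa.
For a solid shaft τ = 16T/(πd³), so d³ = 16T/(π τ_allow) = 16×81800/(π×92.89) = 4485 mm³.
d = (4485)^(1/3) = 16.49 mm.

d = 16.5 mm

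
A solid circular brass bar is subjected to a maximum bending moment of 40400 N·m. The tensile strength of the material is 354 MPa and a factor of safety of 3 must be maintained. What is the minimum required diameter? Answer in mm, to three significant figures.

σ_allow = 354/3 = 118.0 MPa.
For a solid circular section σ = 32M/(πd³), so d³ = 32M/(π σ_allow) = 32×4.0400×10^7/(π×118.0) = 3.487×10^6 mm³.
d = 151.6 mm.

d = 152 mm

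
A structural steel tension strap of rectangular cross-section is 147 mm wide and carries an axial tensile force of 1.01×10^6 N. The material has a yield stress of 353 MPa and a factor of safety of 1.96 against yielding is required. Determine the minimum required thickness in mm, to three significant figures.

t = 38.1 mm

σ_allow = 353/1.96 = 180.1 MPa.
Required area A = F/σ_allow = 1010000/180.1 = 5608 mm².
t = A/w = 5608/147 = 38.15 mm.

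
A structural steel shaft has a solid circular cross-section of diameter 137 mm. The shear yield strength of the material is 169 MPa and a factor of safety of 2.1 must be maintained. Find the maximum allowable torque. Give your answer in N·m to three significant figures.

T_allow = 40600 N·m

τ_allow = 169/2.1 = 80.48 MPa.
For a solid shaft T_allow = τ_allow·πd³/16; πd³/16 = π×137³/16 = 504900 mm³.
T_allow = 80.48×504900 = 4.063×10^7 N·mm = 40630 N·m.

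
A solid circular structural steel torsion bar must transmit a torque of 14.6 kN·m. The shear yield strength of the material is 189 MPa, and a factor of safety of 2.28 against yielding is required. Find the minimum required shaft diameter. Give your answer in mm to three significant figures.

d = 96.4 mm

Allowable shear stress τ_allow = 189/2.28 = 82.89 MPa.
For a solid shaft τ = 16T/(πd³), so d³ = 16T/(π τ_allow) = 16×1.4600×10^7/(π×82.89) = 897000 mm³.
d = (897000)^(1/3) = 96.44 mm.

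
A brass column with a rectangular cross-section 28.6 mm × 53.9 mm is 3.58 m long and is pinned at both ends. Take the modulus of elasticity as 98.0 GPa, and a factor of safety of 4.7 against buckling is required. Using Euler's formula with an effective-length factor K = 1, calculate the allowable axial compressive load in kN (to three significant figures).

P_allow = 1.69 kN

Buckling occurs about the weak axis: I_min = h·b³/12 = 53.9×28.6³/12 = 105100 mm⁴ (b = 28.6 mm is the smaller dimension).
Effective length L_e = KL = 1×3.58 m = 3580 mm.
Euler critical load P_cr = π²EI/L_e² = π²×98000×105100/3580² = 7930 N.
P_allow = P_cr/n = 7930/4.7 = 1687 N.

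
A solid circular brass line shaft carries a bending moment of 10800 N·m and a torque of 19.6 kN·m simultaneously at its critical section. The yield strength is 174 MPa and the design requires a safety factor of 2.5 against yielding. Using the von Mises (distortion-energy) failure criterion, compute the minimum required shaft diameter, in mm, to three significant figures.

σ_allow = σ_y/n = 174/2.5 = 69.60 MPa.
For a solid shaft σ_b = 32M/(πd³) and τ = 16T/(πd³), so the von Mises stress is σ' = (16/πd³)·√(4M²+3T²).
√(4M²+3T²) = √(4×(1.080×10^7)² + 3×(1.960×10^7)²) = 4.024×10^7 N·mm.
d³ = 16×4.024×10^7/(π×69.60) = 2.944×10^6 mm³.
d = 143.3 mm.

d = 143 mm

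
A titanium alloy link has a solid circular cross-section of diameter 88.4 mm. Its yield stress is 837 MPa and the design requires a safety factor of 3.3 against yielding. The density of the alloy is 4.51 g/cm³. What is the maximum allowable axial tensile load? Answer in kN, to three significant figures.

σ_allow = 837/3.3 = 253.6 MPa.
A = πd²/4 = π×88.4²/4 = 6138 mm².
F_allow = σ_allow × A = 253.6×6138 = 1.557×10^6 N.

F_allow = 1560 kN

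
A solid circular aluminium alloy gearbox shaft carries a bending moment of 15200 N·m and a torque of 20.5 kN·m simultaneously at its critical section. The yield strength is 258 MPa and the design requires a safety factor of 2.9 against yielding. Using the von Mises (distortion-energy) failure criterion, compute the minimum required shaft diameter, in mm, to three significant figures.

d = 139 mm

σ_allow = σ_y/n = 258/2.9 = 88.97 MPa.
For a solid shaft σ_b = 32M/(πd³) and τ = 16T/(πd³), so the von Mises stress is σ' = (16/πd³)·√(4M²+3T²).
√(4M²+3T²) = √(4×(1.520×10^7)² + 3×(2.050×10^7)²) = 4.674×10^7 N·mm.
d³ = 16×4.674×10^7/(π×88.97) = 2.676×10^6 mm³.
d = 138.8 mm.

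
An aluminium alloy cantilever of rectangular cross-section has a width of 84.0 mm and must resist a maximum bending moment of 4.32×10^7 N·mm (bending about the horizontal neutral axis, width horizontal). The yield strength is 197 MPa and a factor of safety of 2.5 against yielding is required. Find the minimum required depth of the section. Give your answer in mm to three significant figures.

h = 198 mm

σ_allow = 197/2.5 = 78.80 MPa.
For a rectangular section σ = 6M/(bh²), so h² = 6M/(b σ_allow) = 6×4.3200×10^7/(84.0×78.80) = 39160 mm².
h = 197.9 mm.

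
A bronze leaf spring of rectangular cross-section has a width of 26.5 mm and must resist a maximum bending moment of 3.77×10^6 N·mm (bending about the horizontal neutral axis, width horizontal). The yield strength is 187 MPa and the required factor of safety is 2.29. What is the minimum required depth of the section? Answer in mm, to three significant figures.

σ_allow = 187/2.29 = 81.66 MPa.
For a rectangular section σ = 6M/(bh²), so h² = 6M/(b σ_allow) = 6×3770000/(26.5×81.66) = 10450 mm².
h = 102.2 mm.

h = 102 mm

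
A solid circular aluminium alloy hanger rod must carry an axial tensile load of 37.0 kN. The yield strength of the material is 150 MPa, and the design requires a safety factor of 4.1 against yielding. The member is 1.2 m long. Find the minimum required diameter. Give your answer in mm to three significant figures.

Allowable stress σ_allow = 150/4.1 = 36.59 MPa.
Required area A = F/σ_allow = 37000/36.59 = 1011 mm².
A = πd²/4 → d = √(4A/π) = 35.88 mm.

d = 35.9 mm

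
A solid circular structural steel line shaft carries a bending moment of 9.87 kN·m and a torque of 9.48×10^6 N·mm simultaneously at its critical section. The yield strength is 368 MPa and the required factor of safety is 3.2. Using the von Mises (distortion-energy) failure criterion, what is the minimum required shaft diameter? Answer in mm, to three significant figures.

σ_allow = σ_y/n = 368/3.2 = 115.0 MPa.
For a solid shaft σ_b = 32M/(πd³) and τ = 16T/(πd³), so the von Mises stress is σ' = (16/πd³)·√(4M²+3T²).
√(4M²+3T²) = √(4×(9.870×10^6)² + 3×(9.480×10^6)²) = 2.568×10^7 N·mm.
d³ = 16×2.568×10^7/(π×115.0) = 1.137×10^6 mm³.
d = 104.4 mm.

d = 104 mm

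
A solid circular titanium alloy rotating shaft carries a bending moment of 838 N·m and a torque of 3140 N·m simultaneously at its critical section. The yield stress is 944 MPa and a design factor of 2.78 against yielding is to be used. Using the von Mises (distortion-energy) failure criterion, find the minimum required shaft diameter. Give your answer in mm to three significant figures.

d = 44.0 mm

σ_allow = σ_y/n = 944/2.78 = 339.6 MPa.
For a solid shaft σ_b = 32M/(πd³) and τ = 16T/(πd³), so the von Mises stress is σ' = (16/πd³)·√(4M²+3T²).
√(4M²+3T²) = √(4×(838000)² + 3×(3.140×10^6)²) = 5.691×10^6 N·mm.
d³ = 16×5.691×10^6/(π×339.6) = 85360 mm³.
d = 44.03 mm.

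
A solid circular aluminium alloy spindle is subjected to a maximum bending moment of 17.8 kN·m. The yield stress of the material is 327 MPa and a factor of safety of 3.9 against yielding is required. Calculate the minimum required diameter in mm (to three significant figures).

σ_allow = 327/3.9 = 83.85 MPa.
For a solid circular section σ = 32M/(πd³), so d³ = 32M/(π σ_allow) = 32×1.7800×10^7/(π×83.85) = 2.162×10^6 mm³.
d = 129.3 mm.

d = 129 mm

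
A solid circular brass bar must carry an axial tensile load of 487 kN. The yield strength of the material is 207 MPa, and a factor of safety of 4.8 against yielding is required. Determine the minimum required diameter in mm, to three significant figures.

d = 120 mm

Allowable stress σ_allow = 207/4.8 = 43.12 MPa.
Required area A = F/σ_allow = 487000/43.12 = 11290 mm².
A = πd²/4 → d = √(4A/π) = 119.9 mm.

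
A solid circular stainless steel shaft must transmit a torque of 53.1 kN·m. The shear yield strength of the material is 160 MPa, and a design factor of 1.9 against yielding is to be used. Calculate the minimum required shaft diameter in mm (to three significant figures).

d = 148 mm

Allowable shear stress τ_allow = 160/1.9 = 84.21 MPa.
For a solid shaft τ = 16T/(πd³), so d³ = 16T/(π τ_allow) = 16×5.3100×10^7/(π×84.21) = 3.211×10^6 mm³.
d = (3.211×10^6)^(1/3) = 147.5 mm.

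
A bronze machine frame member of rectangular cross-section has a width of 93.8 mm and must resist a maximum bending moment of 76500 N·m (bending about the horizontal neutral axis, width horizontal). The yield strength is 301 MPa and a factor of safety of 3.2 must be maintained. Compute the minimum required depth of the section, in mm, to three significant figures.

h = 228 mm

σ_allow = 301/3.2 = 94.06 MPa.
For a rectangular section σ = 6M/(bh²), so h² = 6M/(b σ_allow) = 6×7.6500×10^7/(93.8×94.06) = 52020 mm².
h = 228.1 mm.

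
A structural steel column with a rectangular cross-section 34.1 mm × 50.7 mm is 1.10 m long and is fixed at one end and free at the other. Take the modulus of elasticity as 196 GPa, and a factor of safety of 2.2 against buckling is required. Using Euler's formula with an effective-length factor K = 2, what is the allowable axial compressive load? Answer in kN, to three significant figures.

Buckling occurs about the weak axis: I_min = h·b³/12 = 50.7×34.1³/12 = 167500 mm⁴ (b = 34.1 mm is the smaller dimension).
Effective length L_e = KL = 2×1.10 m = 2200 mm.
Euler critical load P_cr = π²EI/L_e² = π²×196000×167500/2200² = 66960 N.
P_allow = P_cr/n = 66960/2.2 = 30440 N.

P_allow = 30.4 kN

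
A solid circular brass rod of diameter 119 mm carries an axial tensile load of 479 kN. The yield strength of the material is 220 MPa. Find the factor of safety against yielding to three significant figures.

A = πd²/4 = 11120 mm².
σ = F/A = 479000/11120 = 43.07 MPa.
n = 220/43.07 = 5.108.

n = 5.11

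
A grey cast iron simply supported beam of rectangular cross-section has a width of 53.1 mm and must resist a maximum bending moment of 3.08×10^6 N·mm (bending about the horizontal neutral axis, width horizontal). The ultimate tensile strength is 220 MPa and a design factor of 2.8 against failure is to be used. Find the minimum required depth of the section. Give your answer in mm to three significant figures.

σ_allow = 220/2.8 = 78.57 MPa.
For a rectangular section σ = 6M/(bh²), so h² = 6M/(b σ_allow) = 6×3080000/(53.1×78.57) = 4429 mm².
h = 66.55 mm.

h = 66.6 mm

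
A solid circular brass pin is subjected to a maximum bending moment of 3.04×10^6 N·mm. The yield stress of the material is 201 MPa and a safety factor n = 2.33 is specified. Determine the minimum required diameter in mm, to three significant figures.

d = 71.1 mm

σ_allow = 201/2.33 = 86.27 MPa.
For a solid circular section σ = 32M/(πd³), so d³ = 32M/(π σ_allow) = 32×3040000/(π×86.27) = 358900 mm³.
d = 71.07 mm.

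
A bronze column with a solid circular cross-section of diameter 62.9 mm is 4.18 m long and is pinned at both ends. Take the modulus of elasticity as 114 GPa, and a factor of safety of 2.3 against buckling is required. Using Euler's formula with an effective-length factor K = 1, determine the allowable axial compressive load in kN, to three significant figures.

P_allow = 21.5 kN

I = πd⁴/64 = π×62.9⁴/64 = 768400 mm⁴.
Effective length L_e = KL = 1×4.18 m = 4180 mm.
Euler critical load P_cr = π²EI/L_e² = π²×114000×768400/4180² = 49480 N.
P_allow = P_cr/n = 49480/2.3 = 21510 N.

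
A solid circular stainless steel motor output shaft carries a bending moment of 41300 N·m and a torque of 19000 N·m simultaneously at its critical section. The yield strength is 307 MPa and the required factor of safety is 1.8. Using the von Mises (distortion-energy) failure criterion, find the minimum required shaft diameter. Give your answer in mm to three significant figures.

d = 138 mm

σ_allow = σ_y/n = 307/1.8 = 170.6 MPa.
For a solid shaft σ_b = 32M/(πd³) and τ = 16T/(πd³), so the von Mises stress is σ' = (16/πd³)·√(4M²+3T²).
√(4M²+3T²) = √(4×(4.130×10^7)² + 3×(1.900×10^7)²) = 8.891×10^7 N·mm.
d³ = 16×8.891×10^7/(π×170.6) = 2.655×10^6 mm³.
d = 138.5 mm.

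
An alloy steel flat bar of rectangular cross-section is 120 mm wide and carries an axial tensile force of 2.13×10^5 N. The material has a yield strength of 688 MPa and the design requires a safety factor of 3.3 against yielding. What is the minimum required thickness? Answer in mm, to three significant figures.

t = 8.51 mm

σ_allow = 688/3.3 = 208.5 MPa.
Required area A = F/σ_allow = 213000/208.5 = 1022 mm².
t = A/w = 1022/120 = 8.514 mm.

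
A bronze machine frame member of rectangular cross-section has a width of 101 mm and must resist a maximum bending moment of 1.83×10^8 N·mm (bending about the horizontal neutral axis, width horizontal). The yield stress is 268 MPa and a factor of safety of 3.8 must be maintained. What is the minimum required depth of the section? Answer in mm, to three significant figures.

h = 393 mm

σ_allow = 268/3.8 = 70.53 MPa.
For a rectangular section σ = 6M/(bh²), so h² = 6M/(b σ_allow) = 6×1.8300×10^8/(101×70.53) = 154100 mm².
h = 392.6 mm.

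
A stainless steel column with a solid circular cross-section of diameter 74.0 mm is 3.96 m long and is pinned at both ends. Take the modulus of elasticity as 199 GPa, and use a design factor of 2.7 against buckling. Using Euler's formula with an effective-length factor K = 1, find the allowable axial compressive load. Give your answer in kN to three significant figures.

P_allow = 68.3 kN

I = πd⁴/64 = π×74.0⁴/64 = 1.472×10^6 mm⁴.
Effective length L_e = KL = 1×3.96 m = 3960 mm.
Euler critical load P_cr = π²EI/L_e² = π²×199000×1.472×10^6/3960² = 184400 N.
P_allow = P_cr/n = 184400/2.7 = 68280 N.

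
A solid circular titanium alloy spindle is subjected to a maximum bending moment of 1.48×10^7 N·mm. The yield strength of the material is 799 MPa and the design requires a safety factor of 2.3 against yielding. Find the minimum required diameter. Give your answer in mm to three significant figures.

d = 75.7 mm

σ_allow = 799/2.3 = 347.4 MPa.
For a solid circular section σ = 32M/(πd³), so d³ = 32M/(π σ_allow) = 32×1.4800×10^7/(π×347.4) = 434000 mm³.
d = 75.71 mm.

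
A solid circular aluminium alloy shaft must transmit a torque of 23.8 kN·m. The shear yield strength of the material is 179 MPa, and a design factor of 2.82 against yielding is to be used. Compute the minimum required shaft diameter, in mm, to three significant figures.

d = 124 mm

Allowable shear stress τ_allow = 179/2.82 = 63.48 MPa.
For a solid shaft τ = 16T/(πd³), so d³ = 16T/(π τ_allow) = 16×2.3800×10^7/(π×63.48) = 1.910×10^6 mm³.
d = (1.910×10^6)^(1/3) = 124.1 mm.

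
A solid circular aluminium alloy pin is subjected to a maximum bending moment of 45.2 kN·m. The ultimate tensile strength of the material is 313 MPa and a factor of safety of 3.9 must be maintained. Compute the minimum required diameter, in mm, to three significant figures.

d = 179 mm

σ_allow = 313/3.9 = 80.26 MPa.
For a solid circular section σ = 32M/(πd³), so d³ = 32M/(π σ_allow) = 32×4.5200×10^7/(π×80.26) = 5.737×10^6 mm³.
d = 179.0 mm.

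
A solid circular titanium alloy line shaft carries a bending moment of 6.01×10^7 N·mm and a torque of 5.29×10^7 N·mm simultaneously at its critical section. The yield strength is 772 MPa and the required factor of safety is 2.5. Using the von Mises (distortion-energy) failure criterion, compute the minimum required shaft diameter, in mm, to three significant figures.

d = 136 mm

σ_allow = σ_y/n = 772/2.5 = 308.8 MPa.
For a solid shaft σ_b = 32M/(πd³) and τ = 16T/(πd³), so the von Mises stress is σ' = (16/πd³)·√(4M²+3T²).
√(4M²+3T²) = √(4×(6.010×10^7)² + 3×(5.290×10^7)²) = 1.511×10^8 N·mm.
d³ = 16×1.511×10^8/(π×308.8) = 2.493×10^6 mm³.
d = 135.6 mm.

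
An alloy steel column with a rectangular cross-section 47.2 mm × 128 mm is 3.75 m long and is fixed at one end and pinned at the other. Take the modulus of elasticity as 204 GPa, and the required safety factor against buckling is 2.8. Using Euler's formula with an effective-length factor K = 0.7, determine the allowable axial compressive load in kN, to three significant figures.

P_allow = 117 kN

Buckling occurs about the weak axis: I_min = h·b³/12 = 128×47.2³/12 = 1.122×10^6 mm⁴ (b = 47.2 mm is the smaller dimension).
Effective length L_e = KL = 0.7×3.75 m = 2625 mm.
Euler critical load P_cr = π²EI/L_e² = π²×204000×1.122×10^6/2625² = 327700 N.
P_allow = P_cr/n = 327700/2.8 = 117000 N.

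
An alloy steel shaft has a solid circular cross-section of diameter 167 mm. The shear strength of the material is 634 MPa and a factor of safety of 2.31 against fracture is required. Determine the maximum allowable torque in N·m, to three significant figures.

τ_allow = 634/2.31 = 274.5 MPa.
For a solid shaft T_allow = τ_allow·πd³/16; πd³/16 = π×167³/16 = 914500 mm³.
T_allow = 274.5×914500 = 2.510×10^8 N·mm = 251000 N·m.

T_allow = 2.51×10^5 N·m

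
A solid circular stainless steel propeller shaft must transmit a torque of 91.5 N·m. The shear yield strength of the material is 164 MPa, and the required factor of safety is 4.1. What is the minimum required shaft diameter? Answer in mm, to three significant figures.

Allowable shear stress τ_allow = 164/4.1 = 40.00 MPa.
For a solid shaft τ = 16T/(πd³), so d³ = 16T/(π τ_allow) = 16×91500/(π×40.00) = 11650 mm³.
d = (11650)^(1/3) = 22.67 mm.

d = 22.7 mm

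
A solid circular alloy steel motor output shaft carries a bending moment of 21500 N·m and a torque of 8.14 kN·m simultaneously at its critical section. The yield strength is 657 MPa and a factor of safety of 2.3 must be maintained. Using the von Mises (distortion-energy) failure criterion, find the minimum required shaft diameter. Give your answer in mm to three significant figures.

d = 93.1 mm

σ_allow = σ_y/n = 657/2.3 = 285.7 MPa.
For a solid shaft σ_b = 32M/(πd³) and τ = 16T/(πd³), so the von Mises stress is σ' = (16/πd³)·√(4M²+3T²).
√(4M²+3T²) = √(4×(2.150×10^7)² + 3×(8.140×10^6)²) = 4.525×10^7 N·mm.
d³ = 16×4.525×10^7/(π×285.7) = 806800 mm³.
d = 93.09 mm.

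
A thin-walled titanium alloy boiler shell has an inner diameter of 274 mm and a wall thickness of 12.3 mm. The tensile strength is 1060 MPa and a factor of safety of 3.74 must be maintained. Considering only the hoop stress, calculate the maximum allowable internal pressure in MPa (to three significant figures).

σ_allow = 1060/3.74 = 283.4 MPa.
σ_h = pD/(2t) → p_allow = 2σ_allow t/D = 2×283.4×12.3/274 = 25.45 MPa.

p_allow = 25.4 MPa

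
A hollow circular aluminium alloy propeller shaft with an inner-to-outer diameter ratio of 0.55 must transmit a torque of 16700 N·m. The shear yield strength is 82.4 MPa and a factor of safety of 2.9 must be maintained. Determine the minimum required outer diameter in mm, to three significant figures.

τ_allow = 82.4/2.9 = 28.41 MPa.
For a hollow shaft τ = 16T/[πd_o³(1−k⁴)] with k = 0.55, so 1−k⁴ = 0.9085.
d_o³ = 16T/[π τ_allow (1−k⁴)] = 16×1.6700×10^7/(π×28.41×0.9085) = 3.295×10^6 mm³.
d_o = 148.8 mm.

d_o = 149 mm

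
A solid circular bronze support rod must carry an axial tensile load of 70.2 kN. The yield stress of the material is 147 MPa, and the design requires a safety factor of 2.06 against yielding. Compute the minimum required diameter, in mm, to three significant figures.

Allowable stress σ_allow = 147/2.06 = 71.36 MPa.
Required area A = F/σ_allow = 70200/71.36 = 983.8 mm².
A = πd²/4 → d = √(4A/π) = 35.39 mm.

d = 35.4 mm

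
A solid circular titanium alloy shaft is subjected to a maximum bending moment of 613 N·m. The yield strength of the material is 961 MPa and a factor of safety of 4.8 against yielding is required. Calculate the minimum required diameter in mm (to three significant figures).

d = 31.5 mm

σ_allow = 961/4.8 = 200.2 MPa.
For a solid circular section σ = 32M/(πd³), so d³ = 32M/(π σ_allow) = 32×613000/(π×200.2) = 31190 mm³.
d = 31.48 mm.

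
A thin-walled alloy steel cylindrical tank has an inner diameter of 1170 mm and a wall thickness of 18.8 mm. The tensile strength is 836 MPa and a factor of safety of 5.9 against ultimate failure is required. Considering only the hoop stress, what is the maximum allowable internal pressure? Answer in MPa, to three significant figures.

p_allow = 4.55 MPa

σ_allow = 836/5.9 = 141.7 MPa.
σ_h = pD/(2t) → p_allow = 2σ_allow t/D = 2×141.7×18.8/1170 = 4.554 MPa.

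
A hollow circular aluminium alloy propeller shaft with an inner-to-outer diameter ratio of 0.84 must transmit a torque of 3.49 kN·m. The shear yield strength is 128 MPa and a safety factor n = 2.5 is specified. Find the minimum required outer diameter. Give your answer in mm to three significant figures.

d_o = 88.4 mm

τ_allow = 128/2.5 = 51.20 MPa.
For a hollow shaft τ = 16T/[πd_o³(1−k⁴)] with k = 0.84, so 1−k⁴ = 0.5021.
d_o³ = 16T/[π τ_allow (1−k⁴)] = 16×3490000/(π×51.20×0.5021) = 691400 mm³.
d_o = 88.42 mm.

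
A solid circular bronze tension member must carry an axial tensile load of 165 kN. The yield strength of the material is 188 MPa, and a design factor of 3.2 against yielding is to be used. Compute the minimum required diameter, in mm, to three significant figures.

Allowable stress σ_allow = 188/3.2 = 58.75 MPa.
Required area A = F/σ_allow = 165000/58.75 = 2809 mm².
A = πd²/4 → d = √(4A/π) = 59.80 mm.

d = 59.8 mm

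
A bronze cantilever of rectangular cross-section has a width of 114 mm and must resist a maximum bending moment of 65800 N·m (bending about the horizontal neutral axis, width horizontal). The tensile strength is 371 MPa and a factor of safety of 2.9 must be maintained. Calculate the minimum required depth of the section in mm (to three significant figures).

h = 165 mm

σ_allow = 371/2.9 = 127.9 MPa.
For a rectangular section σ = 6M/(bh²), so h² = 6M/(b σ_allow) = 6×6.5800×10^7/(114×127.9) = 27070 mm².
h = 164.5 mm.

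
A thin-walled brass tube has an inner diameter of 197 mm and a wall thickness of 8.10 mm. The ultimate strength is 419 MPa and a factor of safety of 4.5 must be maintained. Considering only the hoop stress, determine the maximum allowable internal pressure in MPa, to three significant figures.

p_allow = 7.66 MPa

σ_allow = 419/4.5 = 93.11 MPa.
σ_h = pD/(2t) → p_allow = 2σ_allow t/D = 2×93.11×8.10/197 = 7.657 MPa.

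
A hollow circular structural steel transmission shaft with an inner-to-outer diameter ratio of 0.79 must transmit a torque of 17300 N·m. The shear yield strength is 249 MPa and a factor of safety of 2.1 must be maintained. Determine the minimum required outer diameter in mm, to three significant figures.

d_o = 107 mm

τ_allow = 249/2.1 = 118.6 MPa.
For a hollow shaft τ = 16T/[πd_o³(1−k⁴)] with k = 0.79, so 1−k⁴ = 0.6105.
d_o³ = 16T/[π τ_allow (1−k⁴)] = 16×1.7300×10^7/(π×118.6×0.6105) = 1.217×10^6 mm³.
d_o = 106.8 mm.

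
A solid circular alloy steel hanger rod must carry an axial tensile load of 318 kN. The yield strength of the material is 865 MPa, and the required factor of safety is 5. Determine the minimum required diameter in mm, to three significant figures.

Allowable stress σ_allow = 865/5 = 173.0 MPa.
Required area A = F/σ_allow = 318000/173.0 = 1838 mm².
A = πd²/4 → d = √(4A/π) = 48.38 mm.

d = 48.4 mm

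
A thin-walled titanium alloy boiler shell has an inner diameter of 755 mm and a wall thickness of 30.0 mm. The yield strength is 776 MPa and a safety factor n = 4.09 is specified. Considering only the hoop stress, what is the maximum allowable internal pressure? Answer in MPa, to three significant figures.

p_allow = 15.1 MPa

σ_allow = 776/4.09 = 189.7 MPa.
σ_h = pD/(2t) → p_allow = 2σ_allow t/D = 2×189.7×30.0/755 = 15.08 MPa.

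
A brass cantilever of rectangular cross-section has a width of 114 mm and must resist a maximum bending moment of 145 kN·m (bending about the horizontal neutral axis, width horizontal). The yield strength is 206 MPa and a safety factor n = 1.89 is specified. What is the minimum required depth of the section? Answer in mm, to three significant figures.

h = 265 mm

σ_allow = 206/1.89 = 109.0 MPa.
For a rectangular section σ = 6M/(bh²), so h² = 6M/(b σ_allow) = 6×1.4500×10^8/(114×109.0) = 70020 mm².
h = 264.6 mm.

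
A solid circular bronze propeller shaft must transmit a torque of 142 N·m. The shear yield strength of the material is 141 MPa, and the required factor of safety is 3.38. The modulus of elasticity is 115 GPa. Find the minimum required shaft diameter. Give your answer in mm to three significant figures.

Allowable shear stress τ_allow = 141/3.38 = 41.72 MPa.
For a solid shaft τ = 16T/(πd³), so d³ = 16T/(π τ_allow) = 16×142000/(π×41.72) = 17340 mm³.
d = (17340)^(1/3) = 25.88 mm.

d = 25.9 mm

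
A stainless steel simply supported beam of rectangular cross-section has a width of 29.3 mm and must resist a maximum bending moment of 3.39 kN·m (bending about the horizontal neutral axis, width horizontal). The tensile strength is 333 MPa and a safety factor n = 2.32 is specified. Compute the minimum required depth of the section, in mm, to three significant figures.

h = 69.5 mm

σ_allow = 333/2.32 = 143.5 MPa.
For a rectangular section σ = 6M/(bh²), so h² = 6M/(b σ_allow) = 6×3390000/(29.3×143.5) = 4836 mm².
h = 69.54 mm.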